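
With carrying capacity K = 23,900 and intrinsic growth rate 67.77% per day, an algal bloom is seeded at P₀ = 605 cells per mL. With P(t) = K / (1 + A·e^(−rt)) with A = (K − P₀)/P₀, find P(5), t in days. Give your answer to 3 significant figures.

≈ 10,400 cells per mL

A = (23900 − 605)/605 = 38.50413
P(5) = 23900 / (1 + 38.50413·e^(−0.6777·5)) = 23900 / (1 + 38.50413·0.033759)
= 23900 / 2.29987 ≈ 10391.88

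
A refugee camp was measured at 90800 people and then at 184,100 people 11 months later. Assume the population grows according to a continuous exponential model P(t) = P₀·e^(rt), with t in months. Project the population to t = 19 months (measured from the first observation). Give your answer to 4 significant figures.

r = ln(184100/90800) / 11 ≈ 0.064256 per month
P(19) = 90800 · e^(0.064256·19) = 90800 · 3.39014 ≈ 307824.51

≈ 307,800 people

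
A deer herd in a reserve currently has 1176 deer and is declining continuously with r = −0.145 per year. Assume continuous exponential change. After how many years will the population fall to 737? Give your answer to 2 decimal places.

t ≈ 3.22 years

737 = 1176 · e^(-0.145·t)
t = ln(737/1176) / -0.145 = ln(0.6267) / -0.145 = -0.46729 / -0.145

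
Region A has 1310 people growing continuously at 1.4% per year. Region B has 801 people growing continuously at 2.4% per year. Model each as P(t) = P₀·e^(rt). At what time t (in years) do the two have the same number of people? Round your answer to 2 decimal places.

1310·e^(0.014t) = 801·e^(0.024t)
1310/801 = e^((0.024 − 0.014)t) → ln(1.63546) = 0.01·t
t = 0.49192 / 0.01

t ≈ 49.19 years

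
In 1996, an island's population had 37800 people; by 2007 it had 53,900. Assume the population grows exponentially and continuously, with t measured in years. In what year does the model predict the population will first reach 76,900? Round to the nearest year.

year 2018

r = ln(53900/37800) / 11 = 0.35482/11 ≈ 0.032256 per year
t = ln(76900/37800) / r = 0.7102/0.032256 ≈ 22.02 years after 1996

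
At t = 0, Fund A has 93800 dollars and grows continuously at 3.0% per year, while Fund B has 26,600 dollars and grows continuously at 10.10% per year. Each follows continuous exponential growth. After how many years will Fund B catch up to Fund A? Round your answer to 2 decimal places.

93800·e^(0.03t) = 26600·e^(0.101t)
93800/26600 = e^((0.101 − 0.03)t) → ln(3.52632) = 0.071·t
t = 1.26025 / 0.071

t ≈ 17.75 years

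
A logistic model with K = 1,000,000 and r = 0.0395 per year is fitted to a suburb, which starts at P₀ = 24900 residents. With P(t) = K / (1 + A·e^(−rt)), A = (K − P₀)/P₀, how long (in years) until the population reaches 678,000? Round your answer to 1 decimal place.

A = (1000000 − 24900)/24900 = 39.16064
678000 = 1000000/(1 + 39.16064·e^(−0.0395t)) → 1 + 39.16064·e^(−0.0395t) = 1.47493
e^(−0.0395t) = 0.012128 → t = ln(82.45626)/0.0395 = 4.41227/0.0395

t ≈ 111.7 years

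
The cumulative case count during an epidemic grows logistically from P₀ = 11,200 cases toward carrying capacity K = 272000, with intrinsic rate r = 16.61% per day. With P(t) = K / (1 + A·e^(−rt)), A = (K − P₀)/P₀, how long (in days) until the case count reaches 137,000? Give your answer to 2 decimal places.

A = (272000 − 11200)/11200 = 23.28571
137000 = 272000/(1 + 23.28571·e^(−0.1661t)) → 1 + 23.28571·e^(−0.1661t) = 1.9854
e^(−0.1661t) = 0.042318 → t = ln(23.63069)/0.1661 = 3.16255/0.1661

t ≈ 19.04 days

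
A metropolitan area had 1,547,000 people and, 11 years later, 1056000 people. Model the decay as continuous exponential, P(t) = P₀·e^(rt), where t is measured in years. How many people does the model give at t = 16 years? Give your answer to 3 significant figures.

≈ 888,000 people

r = ln(1056000/1547000) / 11 ≈ -0.034712 per year
P(16) = 1547000 · e^(-0.034712·16) = 1547000 · 0.57385 ≈ 887745.1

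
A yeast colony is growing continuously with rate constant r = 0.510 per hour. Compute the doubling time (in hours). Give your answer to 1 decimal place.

doubling time ≈ 1.4 hours

doubling time = ln(2) / |r| = 0.69315 / 0.51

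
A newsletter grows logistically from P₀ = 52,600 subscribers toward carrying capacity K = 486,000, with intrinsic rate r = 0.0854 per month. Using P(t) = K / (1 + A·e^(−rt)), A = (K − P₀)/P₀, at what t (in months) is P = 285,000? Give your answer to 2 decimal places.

A = (486000 − 52600)/52600 = 8.23954
285000 = 486000/(1 + 8.23954·e^(−0.0854t)) → 1 + 8.23954·e^(−0.0854t) = 1.70526
e^(−0.0854t) = 0.085595 → t = ln(11.68294)/0.0854 = 2.45813/0.0854

t ≈ 28.78 months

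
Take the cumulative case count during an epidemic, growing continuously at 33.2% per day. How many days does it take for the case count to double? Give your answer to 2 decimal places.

doubling time = ln(2) / |r| = 0.69315 / 0.332

doubling time ≈ 2.09 days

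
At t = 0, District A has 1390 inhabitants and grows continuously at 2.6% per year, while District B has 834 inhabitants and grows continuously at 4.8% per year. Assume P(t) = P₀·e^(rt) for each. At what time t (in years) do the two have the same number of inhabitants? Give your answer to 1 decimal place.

1390·e^(0.026t) = 834·e^(0.048t)
1390/834 = e^((0.048 − 0.026)t) → ln(1.66667) = 0.022·t
t = 0.51083 / 0.022

t ≈ 23.2 years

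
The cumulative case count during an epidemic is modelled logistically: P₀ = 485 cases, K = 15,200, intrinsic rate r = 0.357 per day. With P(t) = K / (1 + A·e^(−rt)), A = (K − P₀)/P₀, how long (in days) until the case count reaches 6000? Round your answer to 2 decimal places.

t ≈ 8.36 days

A = (15200 − 485)/485 = 30.34021
6000 = 15200/(1 + 30.34021·e^(−0.357t)) → 1 + 30.34021·e^(−0.357t) = 2.53333
e^(−0.357t) = 0.050538 → t = ln(19.78709)/0.357 = 2.98503/0.357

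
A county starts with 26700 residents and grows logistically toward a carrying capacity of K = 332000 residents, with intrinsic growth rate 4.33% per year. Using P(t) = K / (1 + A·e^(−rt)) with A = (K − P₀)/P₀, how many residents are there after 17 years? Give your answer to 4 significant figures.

A = (332000 − 26700)/26700 = 11.43446
P(17) = 332000 / (1 + 11.43446·e^(−0.0433·17)) = 332000 / (1 + 11.43446·0.478978)
= 332000 / 6.47686 ≈ 51259.43

≈ 51,260 residents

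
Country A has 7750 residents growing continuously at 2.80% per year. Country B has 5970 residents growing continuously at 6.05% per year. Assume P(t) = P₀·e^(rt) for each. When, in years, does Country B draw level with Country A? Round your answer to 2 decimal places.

t ≈ 8.03 years

7750·e^(0.028t) = 5970·e^(0.0605t)
7750/5970 = e^((0.0605 − 0.028)t) → ln(1.29816) = 0.0325·t
t = 0.26095 / 0.0325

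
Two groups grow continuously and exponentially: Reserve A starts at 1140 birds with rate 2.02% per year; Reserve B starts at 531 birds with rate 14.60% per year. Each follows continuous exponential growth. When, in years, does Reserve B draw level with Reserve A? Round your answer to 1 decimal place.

t ≈ 6.1 years

1140·e^(0.0202t) = 531·e^(0.146t)
1140/531 = e^((0.146 − 0.0202)t) → ln(2.14689) = 0.1258·t
t = 0.76402 / 0.1258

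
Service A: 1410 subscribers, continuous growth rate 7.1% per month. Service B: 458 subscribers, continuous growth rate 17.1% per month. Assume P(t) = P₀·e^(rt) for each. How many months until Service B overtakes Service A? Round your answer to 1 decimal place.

1410·e^(0.071t) = 458·e^(0.171t)
1410/458 = e^((0.171 − 0.071)t) → ln(3.0786) = 0.1·t
t = 1.12448 / 0.1

t ≈ 11.2 months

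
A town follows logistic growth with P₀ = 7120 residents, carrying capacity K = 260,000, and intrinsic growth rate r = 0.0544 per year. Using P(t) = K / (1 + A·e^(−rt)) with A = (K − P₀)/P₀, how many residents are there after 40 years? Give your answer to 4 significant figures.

A = (260000 − 7120)/7120 = 35.51685
P(40) = 260000 / (1 + 35.51685·e^(−0.0544·40)) = 260000 / (1 + 35.51685·0.113495)
= 260000 / 5.03097 ≈ 51679.88

≈ 51,680 residents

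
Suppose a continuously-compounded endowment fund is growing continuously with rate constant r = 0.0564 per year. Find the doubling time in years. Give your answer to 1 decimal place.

doubling time ≈ 12.3 years

doubling time = ln(2) / |r| = 0.69315 / 0.0564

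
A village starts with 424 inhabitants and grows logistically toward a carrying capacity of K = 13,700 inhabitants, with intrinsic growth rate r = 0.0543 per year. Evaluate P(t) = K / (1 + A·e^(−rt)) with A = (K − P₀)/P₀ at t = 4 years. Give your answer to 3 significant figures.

A = (13700 − 424)/424 = 31.31132
P(4) = 13700 / (1 + 31.31132·e^(−0.0543·4)) = 13700 / (1 + 31.31132·0.804769)
= 13700 / 26.19838 ≈ 522.93

≈ 523 inhabitants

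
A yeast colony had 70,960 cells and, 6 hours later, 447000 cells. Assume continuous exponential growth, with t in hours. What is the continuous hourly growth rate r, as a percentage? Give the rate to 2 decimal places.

r ≈ 30.67% per hour

447000 = 70960 · e^(r·6)
e^(6r) = 447000/70960 = 6.29932
r = ln(6.29932) / 6 = 1.84044 / 6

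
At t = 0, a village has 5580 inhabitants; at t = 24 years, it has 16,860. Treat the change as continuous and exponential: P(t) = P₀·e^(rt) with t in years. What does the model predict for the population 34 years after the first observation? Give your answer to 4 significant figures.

≈ 26,730 inhabitants

r = ln(16860/5580) / 24 ≈ 0.046073 per year
P(34) = 5580 · e^(0.046073·34) = 5580 · 4.78979 ≈ 26727.03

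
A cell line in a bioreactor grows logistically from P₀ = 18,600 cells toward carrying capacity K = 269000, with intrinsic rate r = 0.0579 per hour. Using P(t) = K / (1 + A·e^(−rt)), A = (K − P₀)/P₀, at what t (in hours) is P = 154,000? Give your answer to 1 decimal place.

A = (269000 − 18600)/18600 = 13.46237
154000 = 269000/(1 + 13.46237·e^(−0.0579t)) → 1 + 13.46237·e^(−0.0579t) = 1.74675
e^(−0.0579t) = 0.05547 → t = ln(18.02786)/0.0579 = 2.89192/0.0579

t ≈ 49.9 hours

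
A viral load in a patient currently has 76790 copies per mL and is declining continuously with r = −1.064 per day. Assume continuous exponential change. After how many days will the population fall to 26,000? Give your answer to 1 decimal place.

t ≈ 1.0 days

26000 = 76790 · e^(-1.064·t)
t = ln(26000/76790) / -1.064 = ln(0.33859) / -1.064 = -1.08298 / -1.064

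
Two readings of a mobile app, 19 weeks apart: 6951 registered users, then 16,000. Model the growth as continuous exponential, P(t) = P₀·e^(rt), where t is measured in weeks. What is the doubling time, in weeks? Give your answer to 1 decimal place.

r = ln(16000/6951) / 19 = ln(2.30183) / 19 ≈ 0.043879 per week
doubling time = ln 2 / |r| = 0.69315 / 0.043879

doubling time ≈ 15.8 weeks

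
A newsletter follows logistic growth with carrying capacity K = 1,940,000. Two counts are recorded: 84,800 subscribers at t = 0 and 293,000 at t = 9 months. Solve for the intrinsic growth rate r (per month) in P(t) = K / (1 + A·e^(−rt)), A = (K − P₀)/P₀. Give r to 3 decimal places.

r ≈ 0.151 per month

A = (1940000 − 84800)/84800 = 21.87736
293000 = 1940000/(1 + 21.87736·e^(−r·9)) → e^(−9r) = (6.62116 − 1)/21.87736 = 0.25694
r = −ln(0.25694)/9 = 1.35891/9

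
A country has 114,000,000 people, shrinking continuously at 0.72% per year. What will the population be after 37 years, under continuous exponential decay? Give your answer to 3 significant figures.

≈ 87,300,000 people

P(37) = 114000000 · e^(-0.0072·37) = 114000000 · e^(-0.2664)
= 114000000 · 0.76613 ≈ 87339117.9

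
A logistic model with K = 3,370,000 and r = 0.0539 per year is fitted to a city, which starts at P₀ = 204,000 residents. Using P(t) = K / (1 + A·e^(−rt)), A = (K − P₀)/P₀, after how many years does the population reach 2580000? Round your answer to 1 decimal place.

A = (3370000 − 204000)/204000 = 15.51961
2580000 = 3370000/(1 + 15.51961·e^(−0.0539t)) → 1 + 15.51961·e^(−0.0539t) = 1.3062
e^(−0.0539t) = 0.01973 → t = ln(50.68429)/0.0539 = 3.92562/0.0539

t ≈ 72.8 years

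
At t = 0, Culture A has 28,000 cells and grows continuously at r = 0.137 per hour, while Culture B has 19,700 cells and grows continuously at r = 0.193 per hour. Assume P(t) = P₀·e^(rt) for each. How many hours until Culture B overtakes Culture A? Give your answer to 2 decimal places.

t ≈ 6.28 hours

28000·e^(0.137t) = 19700·e^(0.193t)
28000/19700 = e^((0.193 − 0.137)t) → ln(1.42132) = 0.056·t
t = 0.35159 / 0.056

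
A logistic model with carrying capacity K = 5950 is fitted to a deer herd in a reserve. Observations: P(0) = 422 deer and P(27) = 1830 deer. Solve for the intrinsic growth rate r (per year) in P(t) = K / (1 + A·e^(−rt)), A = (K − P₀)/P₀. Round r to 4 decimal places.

A = (5950 − 422)/422 = 13.09953
1830 = 5950/(1 + 13.09953·e^(−r·27)) → e^(−27r) = (3.25137 − 1)/13.09953 = 0.171866
r = −ln(0.171866)/27 = 1.76104/27

r ≈ 0.0652 per year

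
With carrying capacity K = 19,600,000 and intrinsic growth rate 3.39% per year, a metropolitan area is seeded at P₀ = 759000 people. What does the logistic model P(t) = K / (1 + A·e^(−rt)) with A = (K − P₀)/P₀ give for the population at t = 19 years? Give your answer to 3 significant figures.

A = (19600000 − 759000)/759000 = 24.82345
P(19) = 19600000 / (1 + 24.82345·e^(−0.0339·19)) = 19600000 / (1 + 24.82345·0.525135)
= 19600000 / 14.03566 ≈ 1396442.84

≈ 1,400,000 people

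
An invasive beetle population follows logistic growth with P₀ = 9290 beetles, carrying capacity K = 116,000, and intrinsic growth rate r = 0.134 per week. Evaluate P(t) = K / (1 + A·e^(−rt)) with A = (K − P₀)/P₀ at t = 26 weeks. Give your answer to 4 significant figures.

A = (116000 − 9290)/9290 = 11.48654
P(26) = 116000 / (1 + 11.48654·e^(−0.134·26)) = 116000 / (1 + 11.48654·0.030684)
= 116000 / 1.35246 ≈ 85769.76

≈ 85,770 beetles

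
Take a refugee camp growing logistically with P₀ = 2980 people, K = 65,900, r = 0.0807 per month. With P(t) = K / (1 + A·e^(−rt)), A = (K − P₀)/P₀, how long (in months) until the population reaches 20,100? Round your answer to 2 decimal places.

A = (65900 − 2980)/2980 = 21.11409
20100 = 65900/(1 + 21.11409·e^(−0.0807t)) → 1 + 21.11409·e^(−0.0807t) = 3.27861
e^(−0.0807t) = 0.107919 → t = ln(9.26623)/0.0807 = 2.22638/0.0807

t ≈ 27.59 months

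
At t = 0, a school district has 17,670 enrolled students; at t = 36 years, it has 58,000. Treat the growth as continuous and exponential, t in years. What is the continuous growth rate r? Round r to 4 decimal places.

r ≈ 0.0330 per year

58000 = 17670 · e^(r·36)
e^(36r) = 58000/17670 = 3.2824
r = ln(3.2824) / 36 = 1.18857 / 36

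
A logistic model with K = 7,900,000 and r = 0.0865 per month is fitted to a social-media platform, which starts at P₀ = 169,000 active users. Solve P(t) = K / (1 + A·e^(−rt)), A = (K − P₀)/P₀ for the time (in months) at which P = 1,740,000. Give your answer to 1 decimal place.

A = (7900000 − 169000)/169000 = 45.74556
1740000 = 7900000/(1 + 45.74556·e^(−0.0865t)) → 1 + 45.74556·e^(−0.0865t) = 4.54023
e^(−0.0865t) = 0.07739 → t = ln(12.92164)/0.0865 = 2.5589/0.0865

t ≈ 29.6 months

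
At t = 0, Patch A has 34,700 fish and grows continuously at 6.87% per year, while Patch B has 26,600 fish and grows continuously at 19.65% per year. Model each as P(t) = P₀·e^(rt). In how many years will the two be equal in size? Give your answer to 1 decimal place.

34700·e^(0.0687t) = 26600·e^(0.1965t)
34700/26600 = e^((0.1965 − 0.0687)t) → ln(1.30451) = 0.1278·t
t = 0.26583 / 0.1278

t ≈ 2.1 years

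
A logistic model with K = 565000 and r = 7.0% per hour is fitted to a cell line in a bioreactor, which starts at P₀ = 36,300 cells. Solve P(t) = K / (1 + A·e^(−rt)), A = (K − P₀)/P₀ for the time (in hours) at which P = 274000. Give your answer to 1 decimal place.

t ≈ 37.4 hours

A = (565000 − 36300)/36300 = 14.56474
274000 = 565000/(1 + 14.56474·e^(−0.07t)) → 1 + 14.56474·e^(−0.07t) = 2.06204
e^(−0.07t) = 0.072919 → t = ln(13.71388)/0.07 = 2.61841/0.07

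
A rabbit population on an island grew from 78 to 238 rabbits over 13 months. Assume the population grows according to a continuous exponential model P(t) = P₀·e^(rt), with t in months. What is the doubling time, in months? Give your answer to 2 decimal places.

r = ln(238/78) / 13 = ln(3.05128) / 13 ≈ 0.085812 per month
doubling time = ln 2 / |r| = 0.69315 / 0.085812

doubling time ≈ 8.08 months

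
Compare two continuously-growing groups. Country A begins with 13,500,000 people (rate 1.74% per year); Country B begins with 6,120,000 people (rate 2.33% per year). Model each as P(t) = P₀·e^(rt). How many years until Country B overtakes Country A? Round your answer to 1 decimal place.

13500000·e^(0.0174t) = 6120000·e^(0.0233t)
13500000/6120000 = e^((0.0233 − 0.0174)t) → ln(2.20588) = 0.0059·t
t = 0.79113 / 0.0059

t ≈ 134.1 years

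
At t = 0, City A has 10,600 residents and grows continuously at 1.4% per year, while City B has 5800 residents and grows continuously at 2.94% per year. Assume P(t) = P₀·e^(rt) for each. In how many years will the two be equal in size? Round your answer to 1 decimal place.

10600·e^(0.014t) = 5800·e^(0.0294t)
10600/5800 = e^((0.0294 − 0.014)t) → ln(1.82759) = 0.0154·t
t = 0.603 / 0.0154

t ≈ 39.2 years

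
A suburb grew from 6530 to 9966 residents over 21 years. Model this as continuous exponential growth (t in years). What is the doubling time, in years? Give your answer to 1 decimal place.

r = ln(9966/6530) / 21 = ln(1.52619) / 21 ≈ 0.020132 per year
doubling time = ln 2 / |r| = 0.69315 / 0.020132

doubling time ≈ 34.4 years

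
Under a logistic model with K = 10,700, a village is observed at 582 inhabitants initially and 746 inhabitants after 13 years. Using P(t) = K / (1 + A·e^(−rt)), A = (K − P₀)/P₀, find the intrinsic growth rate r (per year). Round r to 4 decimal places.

r ≈ 0.0204 per year

A = (10700 − 582)/582 = 17.38488
746 = 10700/(1 + 17.38488·e^(−r·13)) → e^(−13r) = (14.34316 − 1)/17.38488 = 0.767515
r = −ln(0.767515)/13 = 0.2646/13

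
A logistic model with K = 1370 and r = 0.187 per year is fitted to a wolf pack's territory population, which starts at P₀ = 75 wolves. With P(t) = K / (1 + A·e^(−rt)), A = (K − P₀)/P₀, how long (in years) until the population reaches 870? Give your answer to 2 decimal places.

A = (1370 − 75)/75 = 17.26667
870 = 1370/(1 + 17.26667·e^(−0.187t)) → 1 + 17.26667·e^(−0.187t) = 1.57471
e^(−0.187t) = 0.033285 → t = ln(30.044)/0.187 = 3.40266/0.187

t ≈ 18.20 years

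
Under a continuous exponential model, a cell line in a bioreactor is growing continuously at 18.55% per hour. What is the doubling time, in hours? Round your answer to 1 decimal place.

doubling time = ln(2) / |r| = 0.69315 / 0.1855

doubling time ≈ 3.7 hours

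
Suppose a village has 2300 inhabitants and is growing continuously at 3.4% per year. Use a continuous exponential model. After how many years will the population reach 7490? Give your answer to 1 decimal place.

7490 = 2300 · e^(0.034·t)
t = ln(7490/2300) / 0.034 = ln(3.25652) / 0.034 = 1.18066 / 0.034

t ≈ 34.7 years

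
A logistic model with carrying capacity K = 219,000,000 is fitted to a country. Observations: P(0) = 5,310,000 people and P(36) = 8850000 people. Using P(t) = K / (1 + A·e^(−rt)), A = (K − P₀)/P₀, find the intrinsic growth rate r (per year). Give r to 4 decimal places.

A = (219000000 − 5310000)/5310000 = 40.24294
8850000 = 219000000/(1 + 40.24294·e^(−r·36)) → e^(−36r) = (24.74576 − 1)/40.24294 = 0.59006
r = −ln(0.59006)/36 = 0.52753/36

r ≈ 0.0147 per year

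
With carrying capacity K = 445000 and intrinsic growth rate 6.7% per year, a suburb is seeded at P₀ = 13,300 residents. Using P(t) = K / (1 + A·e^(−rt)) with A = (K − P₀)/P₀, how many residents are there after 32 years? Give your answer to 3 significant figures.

A = (445000 − 13300)/13300 = 32.45865
P(32) = 445000 / (1 + 32.45865·e^(−0.067·32)) = 445000 / (1 + 32.45865·0.117185)
= 445000 / 4.80367 ≈ 92637.47

≈ 92,600 residents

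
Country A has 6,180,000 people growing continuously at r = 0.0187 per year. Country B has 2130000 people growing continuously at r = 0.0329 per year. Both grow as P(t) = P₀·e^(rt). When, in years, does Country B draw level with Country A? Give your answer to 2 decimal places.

t ≈ 75.01 years

6180000·e^(0.0187t) = 2130000·e^(0.0329t)
6180000/2130000 = e^((0.0329 − 0.0187)t) → ln(2.90141) = 0.0142·t
t = 1.0652 / 0.0142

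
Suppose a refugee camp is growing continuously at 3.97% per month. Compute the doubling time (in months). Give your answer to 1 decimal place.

doubling time = ln(2) / |r| = 0.69315 / 0.0397

doubling time ≈ 17.5 months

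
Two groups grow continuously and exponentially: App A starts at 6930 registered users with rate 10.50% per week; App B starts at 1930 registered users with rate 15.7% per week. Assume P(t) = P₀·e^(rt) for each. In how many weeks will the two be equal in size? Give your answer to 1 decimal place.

6930·e^(0.105t) = 1930·e^(0.157t)
6930/1930 = e^((0.157 − 0.105)t) → ln(3.59067) = 0.052·t
t = 1.27834 / 0.052

t ≈ 24.6 weeks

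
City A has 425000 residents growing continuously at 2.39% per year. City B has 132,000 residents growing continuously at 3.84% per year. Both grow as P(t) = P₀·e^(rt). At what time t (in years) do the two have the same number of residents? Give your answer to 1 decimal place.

t ≈ 80.6 years

425000·e^(0.0239t) = 132000·e^(0.0384t)
425000/132000 = e^((0.0384 − 0.0239)t) → ln(3.2197) = 0.0145·t
t = 1.16929 / 0.0145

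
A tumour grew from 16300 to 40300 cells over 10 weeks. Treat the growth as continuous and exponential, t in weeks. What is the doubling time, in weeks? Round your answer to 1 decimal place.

doubling time ≈ 7.7 weeks

r = ln(40300/16300) / 10 = ln(2.47239) / 10 ≈ 0.090519 per week
doubling time = ln 2 / |r| = 0.69315 / 0.090519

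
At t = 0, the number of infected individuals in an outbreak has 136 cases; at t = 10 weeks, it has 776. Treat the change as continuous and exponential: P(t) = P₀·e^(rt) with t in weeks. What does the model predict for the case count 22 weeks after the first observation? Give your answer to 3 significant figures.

r = ln(776/136) / 10 ≈ 0.17415 per week
P(22) = 136 · e^(0.17415·22) = 136 · 46.12222 ≈ 6272.62

≈ 6,270 cases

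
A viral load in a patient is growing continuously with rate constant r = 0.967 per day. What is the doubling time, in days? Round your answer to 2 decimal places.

doubling time = ln(2) / |r| = 0.69315 / 0.967

doubling time ≈ 0.72 days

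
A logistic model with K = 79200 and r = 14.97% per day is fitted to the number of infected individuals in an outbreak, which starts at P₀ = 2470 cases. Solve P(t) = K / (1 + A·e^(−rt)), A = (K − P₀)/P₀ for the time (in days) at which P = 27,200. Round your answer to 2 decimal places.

A = (79200 − 2470)/2470 = 31.06478
27200 = 79200/(1 + 31.06478·e^(−0.1497t)) → 1 + 31.06478·e^(−0.1497t) = 2.91176
e^(−0.1497t) = 0.061541 → t = ln(16.24927)/0.1497 = 2.78805/0.1497

t ≈ 18.62 days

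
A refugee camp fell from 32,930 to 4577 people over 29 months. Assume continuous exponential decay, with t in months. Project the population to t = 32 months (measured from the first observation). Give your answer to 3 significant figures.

≈ 3,730 people

r = ln(4577/32930) / 29 ≈ -0.068046 per month
P(32) = 32930 · e^(-0.068046·32) = 32930 · 0.11333 ≈ 3731.85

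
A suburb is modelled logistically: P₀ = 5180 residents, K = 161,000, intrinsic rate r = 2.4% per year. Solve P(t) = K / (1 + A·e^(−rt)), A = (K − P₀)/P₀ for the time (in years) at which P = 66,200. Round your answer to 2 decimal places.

t ≈ 126.87 years

A = (161000 − 5180)/5180 = 30.08108
66200 = 161000/(1 + 30.08108·e^(−0.024t)) → 1 + 30.08108·e^(−0.024t) = 2.43202
e^(−0.024t) = 0.047605 → t = ln(21.00599)/0.024 = 3.04481/0.024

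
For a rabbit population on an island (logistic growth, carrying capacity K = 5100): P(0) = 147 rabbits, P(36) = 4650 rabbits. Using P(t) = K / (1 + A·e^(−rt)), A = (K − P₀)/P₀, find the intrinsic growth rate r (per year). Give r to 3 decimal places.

r ≈ 0.163 per year

A = (5100 − 147)/147 = 33.69388
4650 = 5100/(1 + 33.69388·e^(−r·36)) → e^(−36r) = (1.09677 − 1)/33.69388 = 0.002872
r = −ln(0.002872)/36 = 5.85269/36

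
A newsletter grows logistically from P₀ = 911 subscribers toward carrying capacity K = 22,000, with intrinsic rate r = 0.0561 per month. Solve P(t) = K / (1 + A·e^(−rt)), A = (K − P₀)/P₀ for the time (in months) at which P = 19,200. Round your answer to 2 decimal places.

A = (22000 − 911)/911 = 23.14929
19200 = 22000/(1 + 23.14929·e^(−0.0561t)) → 1 + 23.14929·e^(−0.0561t) = 1.14583
e^(−0.0561t) = 0.0063 → t = ln(158.73796)/0.0561 = 5.06725/0.0561

t ≈ 90.33 months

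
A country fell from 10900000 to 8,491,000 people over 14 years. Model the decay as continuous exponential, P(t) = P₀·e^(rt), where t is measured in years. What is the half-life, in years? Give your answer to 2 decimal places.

r = ln(8491000/10900000) / 14 = ln(0.77899) / 14 ≈ -0.01784 per year
half-life = ln 2 / |r| = 0.69315 / 0.01784

half-life ≈ 38.85 years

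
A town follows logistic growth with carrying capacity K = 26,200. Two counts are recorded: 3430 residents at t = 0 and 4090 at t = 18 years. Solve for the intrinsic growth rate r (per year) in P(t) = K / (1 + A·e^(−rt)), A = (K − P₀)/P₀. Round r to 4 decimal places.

r ≈ 0.0114 per year

A = (26200 − 3430)/3430 = 6.63848
4090 = 26200/(1 + 6.63848·e^(−r·18)) → e^(−18r) = (6.40587 − 1)/6.63848 = 0.814323
r = −ln(0.814323)/18 = 0.2054/18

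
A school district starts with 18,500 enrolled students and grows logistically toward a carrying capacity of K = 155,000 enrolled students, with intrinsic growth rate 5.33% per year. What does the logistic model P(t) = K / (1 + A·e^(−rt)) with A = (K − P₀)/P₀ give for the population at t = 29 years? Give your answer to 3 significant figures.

A = (155000 − 18500)/18500 = 7.37838
P(29) = 155000 / (1 + 7.37838·e^(−0.0533·29)) = 155000 / (1 + 7.37838·0.213163)
= 155000 / 2.57279 ≈ 60245.78

≈ 60,200 enrolled students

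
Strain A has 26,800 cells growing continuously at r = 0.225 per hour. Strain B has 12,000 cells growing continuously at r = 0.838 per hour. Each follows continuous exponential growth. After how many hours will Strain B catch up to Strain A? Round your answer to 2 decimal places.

t ≈ 1.31 hours

26800·e^(0.225t) = 12000·e^(0.838t)
26800/12000 = e^((0.838 − 0.225)t) → ln(2.23333) = 0.613·t
t = 0.8035 / 0.613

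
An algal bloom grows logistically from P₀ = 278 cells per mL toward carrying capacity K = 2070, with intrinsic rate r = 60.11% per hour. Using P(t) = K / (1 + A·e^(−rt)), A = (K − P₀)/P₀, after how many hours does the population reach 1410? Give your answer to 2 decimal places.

A = (2070 − 278)/278 = 6.44604
1410 = 2070/(1 + 6.44604·e^(−0.6011t)) → 1 + 6.44604·e^(−0.6011t) = 1.46809
e^(−0.6011t) = 0.072616 → t = ln(13.77109)/0.6011 = 2.62257/0.6011

t ≈ 4.36 hours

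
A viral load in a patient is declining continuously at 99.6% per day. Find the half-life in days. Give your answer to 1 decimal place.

half-life = ln(2) / |r| = 0.69315 / 0.996

half-life ≈ 0.7 days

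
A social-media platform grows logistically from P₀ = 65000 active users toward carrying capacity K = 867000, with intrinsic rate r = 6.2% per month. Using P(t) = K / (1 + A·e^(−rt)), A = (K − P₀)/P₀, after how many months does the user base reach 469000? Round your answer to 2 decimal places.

t ≈ 43.18 months

A = (867000 − 65000)/65000 = 12.33846
469000 = 867000/(1 + 12.33846·e^(−0.062t)) → 1 + 12.33846·e^(−0.062t) = 1.84861
e^(−0.062t) = 0.068778 → t = ln(14.53954)/0.062 = 2.67687/0.062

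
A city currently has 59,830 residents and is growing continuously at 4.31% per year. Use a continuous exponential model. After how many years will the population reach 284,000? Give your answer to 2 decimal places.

t ≈ 36.14 years

284000 = 59830 · e^(0.0431·t)
t = ln(284000/59830) / 0.0431 = ln(4.74678) / 0.0431 = 1.55747 / 0.0431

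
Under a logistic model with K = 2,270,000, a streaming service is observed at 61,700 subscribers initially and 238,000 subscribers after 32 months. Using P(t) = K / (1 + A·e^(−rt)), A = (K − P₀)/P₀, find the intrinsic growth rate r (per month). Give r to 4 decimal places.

A = (2270000 − 61700)/61700 = 35.79092
238000 = 2270000/(1 + 35.79092·e^(−r·32)) → e^(−32r) = (9.53782 − 1)/35.79092 = 0.238547
r = −ln(0.238547)/32 = 1.43319/32

r ≈ 0.0448 per month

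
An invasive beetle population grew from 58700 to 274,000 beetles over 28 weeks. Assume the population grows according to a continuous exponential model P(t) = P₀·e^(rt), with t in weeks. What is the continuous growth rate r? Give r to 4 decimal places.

r ≈ 0.0550 per week

274000 = 58700 · e^(r·28)
e^(28r) = 274000/58700 = 4.6678
r = ln(4.6678) / 28 = 1.54069 / 28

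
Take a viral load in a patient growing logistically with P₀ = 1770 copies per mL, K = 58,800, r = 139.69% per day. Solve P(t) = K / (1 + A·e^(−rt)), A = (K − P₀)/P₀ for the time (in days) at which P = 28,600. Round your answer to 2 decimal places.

t ≈ 2.45 days

A = (58800 − 1770)/1770 = 32.22034
28600 = 58800/(1 + 32.22034·e^(−1.3969t)) → 1 + 32.22034·e^(−1.3969t) = 2.05594
e^(−1.3969t) = 0.032773 → t = ln(30.5133)/1.3969 = 3.41816/1.3969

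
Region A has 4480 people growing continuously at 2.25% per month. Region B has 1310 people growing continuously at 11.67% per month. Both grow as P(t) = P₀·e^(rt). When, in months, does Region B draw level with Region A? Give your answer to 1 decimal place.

4480·e^(0.0225t) = 1310·e^(0.1167t)
4480/1310 = e^((0.1167 − 0.0225)t) → ln(3.41985) = 0.0942·t
t = 1.2296 / 0.0942

t ≈ 13.1 months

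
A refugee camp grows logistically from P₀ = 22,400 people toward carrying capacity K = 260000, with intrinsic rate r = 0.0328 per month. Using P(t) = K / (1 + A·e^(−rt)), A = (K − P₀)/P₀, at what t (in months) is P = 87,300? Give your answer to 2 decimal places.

A = (260000 − 22400)/22400 = 10.60714
87300 = 260000/(1 + 10.60714·e^(−0.0328t)) → 1 + 10.60714·e^(−0.0328t) = 2.97824
e^(−0.0328t) = 0.1865 → t = ln(5.36192)/0.0328 = 1.67932/0.0328

t ≈ 51.20 months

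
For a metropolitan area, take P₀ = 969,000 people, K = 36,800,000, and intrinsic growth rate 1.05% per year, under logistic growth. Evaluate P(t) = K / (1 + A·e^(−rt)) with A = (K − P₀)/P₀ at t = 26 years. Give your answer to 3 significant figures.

≈ 1,260,000 people

A = (36800000 − 969000)/969000 = 36.9773
P(26) = 36800000 / (1 + 36.9773·e^(−0.0105·26)) = 36800000 / (1 + 36.9773·0.761093)
= 36800000 / 29.14315 ≈ 1262732.26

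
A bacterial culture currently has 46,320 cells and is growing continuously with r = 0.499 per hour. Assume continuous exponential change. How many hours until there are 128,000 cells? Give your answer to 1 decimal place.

t ≈ 2.0 hours

128000 = 46320 · e^(0.499·t)
t = ln(128000/46320) / 0.499 = ln(2.76339) / 0.499 = 1.01646 / 0.499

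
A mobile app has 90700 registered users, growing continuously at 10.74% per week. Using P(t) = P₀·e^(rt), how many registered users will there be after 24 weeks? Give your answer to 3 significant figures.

≈ 1,190,000 registered users

P(24) = 90700 · e^(0.1074·24) = 90700 · e^(2.5776)
= 90700 · 13.1655 ≈ 1194111.12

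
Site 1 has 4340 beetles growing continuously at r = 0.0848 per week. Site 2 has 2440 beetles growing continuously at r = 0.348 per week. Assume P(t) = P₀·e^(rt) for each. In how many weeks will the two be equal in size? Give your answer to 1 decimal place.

t ≈ 2.2 weeks

4340·e^(0.0848t) = 2440·e^(0.348t)
4340/2440 = e^((0.348 − 0.0848)t) → ln(1.77869) = 0.2632·t
t = 0.57588 / 0.2632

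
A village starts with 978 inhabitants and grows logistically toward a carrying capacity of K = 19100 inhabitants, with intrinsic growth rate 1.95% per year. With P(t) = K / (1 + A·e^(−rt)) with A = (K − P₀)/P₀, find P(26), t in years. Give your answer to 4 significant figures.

A = (19100 − 978)/978 = 18.52965
P(26) = 19100 / (1 + 18.52965·e^(−0.0195·26)) = 19100 / (1 + 18.52965·0.6023)
= 19100 / 12.16041 ≈ 1570.67

≈ 1,571 inhabitants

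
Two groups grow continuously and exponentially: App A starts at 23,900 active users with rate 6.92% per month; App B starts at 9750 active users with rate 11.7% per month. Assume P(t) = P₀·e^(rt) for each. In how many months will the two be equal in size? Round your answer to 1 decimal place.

t ≈ 18.8 months

23900·e^(0.0692t) = 9750·e^(0.117t)
23900/9750 = e^((0.117 − 0.0692)t) → ln(2.45128) = 0.0478·t
t = 0.89661 / 0.0478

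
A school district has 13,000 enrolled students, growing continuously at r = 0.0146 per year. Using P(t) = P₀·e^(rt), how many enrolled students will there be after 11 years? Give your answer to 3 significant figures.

≈ 15,300 enrolled students

P(11) = 13000 · e^(0.0146·11) = 13000 · e^(0.1606)
= 13000 · 1.17422 ≈ 15264.8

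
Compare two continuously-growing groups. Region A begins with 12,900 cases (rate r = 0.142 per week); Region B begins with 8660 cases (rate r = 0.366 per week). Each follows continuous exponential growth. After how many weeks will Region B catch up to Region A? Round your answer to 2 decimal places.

t ≈ 1.78 weeks

12900·e^(0.142t) = 8660·e^(0.366t)
12900/8660 = e^((0.366 − 0.142)t) → ln(1.48961) = 0.224·t
t = 0.39851 / 0.224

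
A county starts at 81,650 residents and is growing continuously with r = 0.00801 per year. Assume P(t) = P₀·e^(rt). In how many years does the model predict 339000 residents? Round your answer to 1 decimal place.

339000 = 81650 · e^(0.00801·t)
t = ln(339000/81650) / 0.00801 = ln(4.15187) / 0.00801 = 1.42356 / 0.00801

t ≈ 177.7 years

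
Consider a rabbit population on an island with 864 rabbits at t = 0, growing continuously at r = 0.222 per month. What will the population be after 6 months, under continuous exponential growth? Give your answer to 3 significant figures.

P(6) = 864 · e^(0.222·6) = 864 · e^(1.332)
= 864 · 3.78861 ≈ 3273.36

≈ 3,270 rabbits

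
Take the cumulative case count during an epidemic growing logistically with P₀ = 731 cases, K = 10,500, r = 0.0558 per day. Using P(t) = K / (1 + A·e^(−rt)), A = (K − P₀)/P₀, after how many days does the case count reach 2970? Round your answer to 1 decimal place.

A = (10500 − 731)/731 = 13.36389
2970 = 10500/(1 + 13.36389·e^(−0.0558t)) → 1 + 13.36389·e^(−0.0558t) = 3.53535
e^(−0.0558t) = 0.189717 → t = ln(5.27101)/0.0558 = 1.66222/0.0558

t ≈ 29.8 days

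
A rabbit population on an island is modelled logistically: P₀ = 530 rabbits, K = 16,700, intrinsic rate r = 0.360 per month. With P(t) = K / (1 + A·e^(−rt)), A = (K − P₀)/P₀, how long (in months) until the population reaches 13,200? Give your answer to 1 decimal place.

t ≈ 13.2 months

A = (16700 − 530)/530 = 30.50943
13200 = 16700/(1 + 30.50943·e^(−0.36t)) → 1 + 30.50943·e^(−0.36t) = 1.26515
e^(−0.36t) = 0.008691 → t = ln(115.06415)/0.36 = 4.74549/0.36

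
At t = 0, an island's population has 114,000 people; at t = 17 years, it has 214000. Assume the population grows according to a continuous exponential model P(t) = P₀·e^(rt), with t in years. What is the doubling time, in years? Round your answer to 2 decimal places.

doubling time ≈ 18.71 years

r = ln(214000/114000) / 17 = ln(1.87719) / 17 ≈ 0.037046 per year
doubling time = ln 2 / |r| = 0.69315 / 0.037046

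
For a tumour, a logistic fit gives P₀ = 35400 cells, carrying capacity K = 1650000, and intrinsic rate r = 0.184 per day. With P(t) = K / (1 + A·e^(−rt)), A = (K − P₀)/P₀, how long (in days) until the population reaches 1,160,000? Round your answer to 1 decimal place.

A = (1650000 − 35400)/35400 = 45.61017
1160000 = 1650000/(1 + 45.61017·e^(−0.184t)) → 1 + 45.61017·e^(−0.184t) = 1.42241
e^(−0.184t) = 0.009261 → t = ln(107.9751)/0.184 = 4.6819/0.184

t ≈ 25.4 days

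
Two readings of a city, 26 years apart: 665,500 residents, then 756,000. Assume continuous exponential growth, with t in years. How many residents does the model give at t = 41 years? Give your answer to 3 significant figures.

r = ln(756000/665500) / 26 ≈ 0.004904 per year
P(41) = 665500 · e^(0.004904·41) = 665500 · 1.2227 ≈ 813707.24

≈ 814,000 residents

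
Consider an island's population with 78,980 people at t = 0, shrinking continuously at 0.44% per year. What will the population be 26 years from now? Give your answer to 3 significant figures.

P(26) = 78980 · e^(-0.0044·26) = 78980 · e^(-0.1144)
= 78980 · 0.8919 ≈ 70442.35

≈ 70,400 people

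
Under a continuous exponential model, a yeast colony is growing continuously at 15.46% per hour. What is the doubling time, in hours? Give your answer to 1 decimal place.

doubling time = ln(2) / |r| = 0.69315 / 0.1546

doubling time ≈ 4.5 hours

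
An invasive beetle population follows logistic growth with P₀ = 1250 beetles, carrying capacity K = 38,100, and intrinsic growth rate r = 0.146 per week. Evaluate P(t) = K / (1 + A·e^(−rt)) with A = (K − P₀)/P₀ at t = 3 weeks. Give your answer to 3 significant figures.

A = (38100 − 1250)/1250 = 29.48
P(3) = 38100 / (1 + 29.48·e^(−0.146·3)) = 38100 / (1 + 29.48·0.645326)
= 38100 / 20.0242 ≈ 1902.7

≈ 1,900 beetles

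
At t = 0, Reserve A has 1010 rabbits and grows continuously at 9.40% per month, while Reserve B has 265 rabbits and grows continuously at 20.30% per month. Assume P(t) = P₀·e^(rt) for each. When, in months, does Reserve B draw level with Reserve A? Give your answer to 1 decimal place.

1010·e^(0.094t) = 265·e^(0.203t)
1010/265 = e^((0.203 − 0.094)t) → ln(3.81132) = 0.109·t
t = 1.33798 / 0.109

t ≈ 12.3 months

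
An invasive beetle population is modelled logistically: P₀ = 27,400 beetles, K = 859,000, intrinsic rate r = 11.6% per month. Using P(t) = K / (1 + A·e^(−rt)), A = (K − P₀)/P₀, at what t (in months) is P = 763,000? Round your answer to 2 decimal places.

t ≈ 47.29 months

A = (859000 − 27400)/27400 = 30.35036
763000 = 859000/(1 + 30.35036·e^(−0.116t)) → 1 + 30.35036·e^(−0.116t) = 1.12582
e^(−0.116t) = 0.004146 → t = ln(241.22217)/0.116 = 5.48572/0.116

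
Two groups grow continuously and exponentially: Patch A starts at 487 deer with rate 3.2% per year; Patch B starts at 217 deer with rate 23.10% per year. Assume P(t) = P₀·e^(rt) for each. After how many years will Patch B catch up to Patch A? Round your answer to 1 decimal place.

t ≈ 4.1 years

487·e^(0.032t) = 217·e^(0.231t)
487/217 = e^((0.231 − 0.032)t) → ln(2.24424) = 0.199·t
t = 0.80837 / 0.199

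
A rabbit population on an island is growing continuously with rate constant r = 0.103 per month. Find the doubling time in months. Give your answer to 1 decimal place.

doubling time = ln(2) / |r| = 0.69315 / 0.103

doubling time ≈ 6.7 months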